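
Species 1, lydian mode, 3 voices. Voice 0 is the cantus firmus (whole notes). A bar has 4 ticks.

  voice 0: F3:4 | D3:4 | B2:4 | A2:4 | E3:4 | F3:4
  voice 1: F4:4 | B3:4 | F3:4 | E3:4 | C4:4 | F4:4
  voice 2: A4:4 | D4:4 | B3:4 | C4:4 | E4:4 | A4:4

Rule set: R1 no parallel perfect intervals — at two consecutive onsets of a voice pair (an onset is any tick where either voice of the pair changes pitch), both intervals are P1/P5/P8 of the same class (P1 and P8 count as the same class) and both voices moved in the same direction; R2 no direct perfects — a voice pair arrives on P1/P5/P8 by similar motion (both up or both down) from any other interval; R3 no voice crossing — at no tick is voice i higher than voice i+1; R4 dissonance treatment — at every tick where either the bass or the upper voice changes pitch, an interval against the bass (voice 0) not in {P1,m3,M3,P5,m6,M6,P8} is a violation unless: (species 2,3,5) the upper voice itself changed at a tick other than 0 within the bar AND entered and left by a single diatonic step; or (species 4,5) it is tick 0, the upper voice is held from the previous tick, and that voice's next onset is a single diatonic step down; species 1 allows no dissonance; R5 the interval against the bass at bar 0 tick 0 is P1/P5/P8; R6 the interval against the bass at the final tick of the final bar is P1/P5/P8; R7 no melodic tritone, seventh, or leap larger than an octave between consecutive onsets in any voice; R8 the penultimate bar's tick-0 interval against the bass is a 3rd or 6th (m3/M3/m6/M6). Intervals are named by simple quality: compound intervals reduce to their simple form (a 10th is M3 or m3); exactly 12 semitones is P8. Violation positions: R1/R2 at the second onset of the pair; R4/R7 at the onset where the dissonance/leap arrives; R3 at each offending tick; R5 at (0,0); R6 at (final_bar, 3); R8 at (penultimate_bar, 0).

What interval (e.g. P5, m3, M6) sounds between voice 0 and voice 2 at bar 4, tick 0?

voice 0=E3 voice 2=E4 -> P8

P8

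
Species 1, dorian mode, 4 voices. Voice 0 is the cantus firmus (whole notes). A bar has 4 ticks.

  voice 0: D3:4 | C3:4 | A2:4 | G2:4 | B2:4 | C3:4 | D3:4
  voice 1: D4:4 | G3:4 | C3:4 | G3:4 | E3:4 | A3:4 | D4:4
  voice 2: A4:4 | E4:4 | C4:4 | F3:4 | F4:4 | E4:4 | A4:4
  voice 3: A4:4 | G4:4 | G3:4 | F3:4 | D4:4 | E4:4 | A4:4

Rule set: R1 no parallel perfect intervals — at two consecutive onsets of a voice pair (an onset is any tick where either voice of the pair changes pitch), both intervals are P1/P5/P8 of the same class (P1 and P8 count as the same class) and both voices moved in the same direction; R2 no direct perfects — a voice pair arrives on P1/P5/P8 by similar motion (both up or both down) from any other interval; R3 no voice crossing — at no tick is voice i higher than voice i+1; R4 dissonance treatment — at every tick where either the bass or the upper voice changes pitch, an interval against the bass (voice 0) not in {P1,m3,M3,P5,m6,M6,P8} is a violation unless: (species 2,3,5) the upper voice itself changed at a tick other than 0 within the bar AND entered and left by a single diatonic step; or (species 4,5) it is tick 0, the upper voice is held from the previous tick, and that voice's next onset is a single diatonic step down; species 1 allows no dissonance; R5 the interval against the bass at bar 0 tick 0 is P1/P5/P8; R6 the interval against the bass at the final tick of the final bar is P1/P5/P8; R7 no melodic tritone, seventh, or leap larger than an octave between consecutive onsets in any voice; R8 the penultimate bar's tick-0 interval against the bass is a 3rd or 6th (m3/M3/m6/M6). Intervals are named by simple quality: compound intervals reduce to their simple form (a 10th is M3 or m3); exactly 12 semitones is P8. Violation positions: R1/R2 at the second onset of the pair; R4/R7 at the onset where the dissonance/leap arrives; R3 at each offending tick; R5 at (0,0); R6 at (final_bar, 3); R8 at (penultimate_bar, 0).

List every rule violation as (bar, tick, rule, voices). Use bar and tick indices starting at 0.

(1, 0, R1, (0, 3))
(1, 0, R2, (0, 1))
(1, 0, R2, (1, 3))
(2, 0, R2, (1, 2))
(2, 0, R2, (1, 3))
(2, 0, R3, (2, 3))
(2, 0, R4, (0, 3))
(2, 1, R3, (2, 3))
(2, 2, R3, (2, 3))
(2, 3, R3, (2, 3))
(3, 0, R2, (2, 3))
(3, 0, R3, (1, 2))
(3, 0, R4, (0, 2))
(3, 0, R4, (0, 3))
(3, 1, R3, (1, 2))
(3, 2, R3, (1, 2))
(3, 3, R3, (1, 2))
(4, 0, R3, (2, 3))
(4, 0, R4, (0, 1))
(4, 0, R4, (0, 2))
(4, 1, R3, (2, 3))
(4, 2, R3, (2, 3))
(4, 3, R3, (2, 3))
(5, 0, R2, (1, 3))
(6, 0, R1, (1, 2))
(6, 0, R1, (1, 3))
(6, 0, R1, (2, 3))
(6, 0, R2, (0, 1))
(6, 0, R2, (0, 2))
(6, 0, R2, (0, 3))

bar 0: v0=D3 v1=D4 v2=A4 v3=A4 downbeat P5
bar 1: v0=C3 v1=G3 v2=E4 v3=G4 downbeat P5
bar 2: v0=A2 v1=C3 v2=C4 v3=G3 downbeat m7
bar 3: v0=G2 v1=G3 v2=F3 v3=F3 downbeat m7
bar 4: v0=B2 v1=E3 v2=F4 v3=D4 downbeat m3
bar 5: v0=C3 v1=A3 v2=E4 v3=E4 downbeat M3
bar 6: v0=D3 v1=D4 v2=A4 v3=A4 downbeat P5
  -> R1 @ bar 1 tick 0 v(0, 3): D3/A4 P5 -> C3/G4 P5 similar
  -> R2 @ bar 1 tick 0 v(0, 1): D3/D4 P8 -> C3/G3 P5 similar
  -> R2 @ bar 1 tick 0 v(1, 3): D4/A4 P5 -> G3/G4 P8 similar
  -> R2 @ bar 2 tick 0 v(1, 2): G3/E4 M6 -> C3/C4 P8 similar
  -> R2 @ bar 2 tick 0 v(1, 3): G3/G4 P8 -> C3/G3 P5 similar
  -> R3 @ bar 2 tick 0 v(2, 3): C4 above G3
  -> R4 @ bar 2 tick 0 v(0, 3): A2/G3 m7 untreated
  -> R3 @ bar 2 tick 1 v(2, 3): C4 above G3
  -> R3 @ bar 2 tick 2 v(2, 3): C4 above G3
  -> R3 @ bar 2 tick 3 v(2, 3): C4 above G3
  -> R2 @ bar 3 tick 0 v(2, 3): C4/G3 P4 -> F3/F3 P1 similar
  -> R3 @ bar 3 tick 0 v(1, 2): G3 above F3
  -> R4 @ bar 3 tick 0 v(0, 2): G2/F3 m7 untreated
  -> R4 @ bar 3 tick 0 v(0, 3): G2/F3 m7 untreated
  -> R3 @ bar 3 tick 1 v(1, 2): G3 above F3
  -> R3 @ bar 3 tick 2 v(1, 2): G3 above F3
  -> R3 @ bar 3 tick 3 v(1, 2): G3 above F3
  -> R3 @ bar 4 tick 0 v(2, 3): F4 above D4
  -> R4 @ bar 4 tick 0 v(0, 1): B2/E3 P4 untreated
  -> R4 @ bar 4 tick 0 v(0, 2): B2/F4 TT untreated
  -> R3 @ bar 4 tick 1 v(2, 3): F4 above D4
  -> R3 @ bar 4 tick 2 v(2, 3): F4 above D4
  -> R3 @ bar 4 tick 3 v(2, 3): F4 above D4
  -> R2 @ bar 5 tick 0 v(1, 3): E3/D4 m7 -> A3/E4 P5 similar
  -> R1 @ bar 6 tick 0 v(1, 2): A3/E4 P5 -> D4/A4 P5 similar
  -> R1 @ bar 6 tick 0 v(1, 3): A3/E4 P5 -> D4/A4 P5 similar
  -> R1 @ bar 6 tick 0 v(2, 3): E4/E4 P1 -> A4/A4 P1 similar
  -> R2 @ bar 6 tick 0 v(0, 1): C3/A3 M6 -> D3/D4 P8 similar
  -> R2 @ bar 6 tick 0 v(0, 2): C3/E4 M3 -> D3/A4 P5 similar
  -> R2 @ bar 6 tick 0 v(0, 3): C3/E4 M3 -> D3/A4 P5 similar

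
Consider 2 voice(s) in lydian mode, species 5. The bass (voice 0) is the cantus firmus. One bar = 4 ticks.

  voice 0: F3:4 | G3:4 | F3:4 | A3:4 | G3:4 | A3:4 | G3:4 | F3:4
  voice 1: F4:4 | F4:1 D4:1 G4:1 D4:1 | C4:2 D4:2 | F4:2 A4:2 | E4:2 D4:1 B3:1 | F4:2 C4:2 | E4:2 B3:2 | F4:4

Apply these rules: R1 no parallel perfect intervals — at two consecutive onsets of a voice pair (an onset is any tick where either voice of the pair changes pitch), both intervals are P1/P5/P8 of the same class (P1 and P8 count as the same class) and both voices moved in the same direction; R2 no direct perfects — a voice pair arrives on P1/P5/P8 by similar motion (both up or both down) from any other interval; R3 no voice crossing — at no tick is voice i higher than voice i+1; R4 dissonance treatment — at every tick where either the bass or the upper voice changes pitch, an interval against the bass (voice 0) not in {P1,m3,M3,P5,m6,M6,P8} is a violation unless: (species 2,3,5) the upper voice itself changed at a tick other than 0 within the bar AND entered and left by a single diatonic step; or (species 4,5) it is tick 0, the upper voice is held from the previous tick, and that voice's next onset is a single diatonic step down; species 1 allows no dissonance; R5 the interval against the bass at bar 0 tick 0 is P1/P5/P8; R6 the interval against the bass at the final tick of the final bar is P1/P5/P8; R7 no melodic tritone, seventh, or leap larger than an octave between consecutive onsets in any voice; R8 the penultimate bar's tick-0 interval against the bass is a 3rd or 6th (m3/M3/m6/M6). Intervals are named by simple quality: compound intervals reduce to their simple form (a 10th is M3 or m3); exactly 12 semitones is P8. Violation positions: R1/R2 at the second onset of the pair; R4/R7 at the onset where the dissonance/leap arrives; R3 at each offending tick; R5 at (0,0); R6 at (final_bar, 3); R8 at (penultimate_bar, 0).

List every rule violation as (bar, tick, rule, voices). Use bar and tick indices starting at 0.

(1, 0, R4, (0, 1))
(2, 0, R1, (0, 1))
(5, 0, R7, (1,))
(7, 0, R7, (1,))

bar 0: v0=F3 v1=F4 downbeat P8
bar 1: v0=G3 v1=F4 downbeat m7
bar 2: v0=F3 v1=C4 downbeat P5
bar 3: v0=A3 v1=F4 downbeat m6
bar 4: v0=G3 v1=E4 downbeat M6
bar 5: v0=A3 v1=F4 downbeat m6
bar 6: v0=G3 v1=E4 downbeat M6
bar 7: v0=F3 v1=F4 downbeat P8
  -> R4 @ bar 1 tick 0 v(0, 1): G3/F4 m7 untreated
  -> R1 @ bar 2 tick 0 v(0, 1): G3/D4 P5 -> F3/C4 P5 similar
  -> R7 @ bar 5 tick 0 v(1,): B3->F4 leap 6st
  -> R7 @ bar 7 tick 0 v(1,): B3->F4 leap 6st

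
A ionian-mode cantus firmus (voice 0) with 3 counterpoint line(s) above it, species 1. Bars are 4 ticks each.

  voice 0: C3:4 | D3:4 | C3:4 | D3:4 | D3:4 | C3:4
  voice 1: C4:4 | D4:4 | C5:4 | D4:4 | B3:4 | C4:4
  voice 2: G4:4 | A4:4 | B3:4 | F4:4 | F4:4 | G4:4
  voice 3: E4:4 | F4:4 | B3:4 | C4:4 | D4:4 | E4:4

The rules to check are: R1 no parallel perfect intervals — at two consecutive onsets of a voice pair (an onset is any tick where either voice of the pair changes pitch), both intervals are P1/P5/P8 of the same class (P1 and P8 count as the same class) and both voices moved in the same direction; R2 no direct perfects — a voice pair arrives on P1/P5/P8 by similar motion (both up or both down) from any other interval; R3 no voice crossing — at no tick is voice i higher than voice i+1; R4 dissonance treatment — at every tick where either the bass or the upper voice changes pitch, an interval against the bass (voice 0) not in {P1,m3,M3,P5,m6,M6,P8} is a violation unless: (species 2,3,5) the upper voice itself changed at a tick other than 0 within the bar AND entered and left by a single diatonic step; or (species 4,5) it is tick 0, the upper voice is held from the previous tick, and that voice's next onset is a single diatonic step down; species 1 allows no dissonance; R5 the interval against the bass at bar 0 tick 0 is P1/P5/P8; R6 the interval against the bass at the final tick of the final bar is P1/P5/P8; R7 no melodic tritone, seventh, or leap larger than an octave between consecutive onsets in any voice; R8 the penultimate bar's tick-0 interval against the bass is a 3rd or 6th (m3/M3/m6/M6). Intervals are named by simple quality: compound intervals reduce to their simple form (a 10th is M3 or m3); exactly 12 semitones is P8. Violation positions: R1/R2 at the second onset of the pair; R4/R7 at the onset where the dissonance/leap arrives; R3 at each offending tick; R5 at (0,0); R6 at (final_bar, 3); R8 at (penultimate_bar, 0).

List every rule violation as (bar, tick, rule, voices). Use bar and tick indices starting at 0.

(0, 0, R3, (2, 3))
(0, 0, R5, (0, 3))
(0, 1, R3, (2, 3))
(0, 2, R3, (2, 3))
(0, 3, R3, (2, 3))
(1, 0, R1, (0, 1))
(1, 0, R1, (0, 2))
(1, 0, R1, (1, 2))
(1, 0, R3, (2, 3))
(1, 1, R3, (2, 3))
(1, 2, R3, (2, 3))
(1, 3, R3, (2, 3))
(2, 0, R2, (2, 3))
(2, 0, R3, (1, 2))
(2, 0, R4, (0, 2))
(2, 0, R4, (0, 3))
(2, 0, R7, (1,))
(2, 0, R7, (2,))
(2, 0, R7, (3,))
(2, 1, R3, (1, 2))
(2, 2, R3, (1, 2))
(2, 3, R3, (1, 2))
(3, 0, R3, (2, 3))
(3, 0, R4, (0, 3))
(3, 0, R7, (1,))
(3, 0, R7, (2,))
(3, 1, R3, (2, 3))
(3, 2, R3, (2, 3))
(3, 3, R3, (2, 3))
(4, 0, R3, (2, 3))
(4, 0, R8, (0, 3))
(4, 1, R3, (2, 3))
(4, 2, R3, (2, 3))
(4, 3, R3, (2, 3))
(5, 0, R2, (1, 2))
(5, 0, R3, (2, 3))
(5, 1, R3, (2, 3))
(5, 2, R3, (2, 3))
(5, 3, R3, (2, 3))
(5, 3, R6, (0, 3))

bar 0: v0=C3 v1=C4 v2=G4 v3=E4 downbeat M3
bar 1: v0=D3 v1=D4 v2=A4 v3=F4 downbeat m3
bar 2: v0=C3 v1=C5 v2=B3 v3=B3 downbeat M7
bar 3: v0=D3 v1=D4 v2=F4 v3=C4 downbeat m7
bar 4: v0=D3 v1=B3 v2=F4 v3=D4 downbeat P8
bar 5: v0=C3 v1=C4 v2=G4 v3=E4 downbeat M3
  -> R3 @ bar 0 tick 0 v(2, 3): G4 above E4
  -> R5 @ bar 0 tick 0 v(0, 3): opens on M3
  -> R3 @ bar 0 tick 1 v(2, 3): G4 above E4
  -> R3 @ bar 0 tick 2 v(2, 3): G4 above E4
  -> R3 @ bar 0 tick 3 v(2, 3): G4 above E4
  -> R1 @ bar 1 tick 0 v(0, 1): C3/C4 P8 -> D3/D4 P8 similar
  -> R1 @ bar 1 tick 0 v(0, 2): C3/G4 P5 -> D3/A4 P5 similar
  -> R1 @ bar 1 tick 0 v(1, 2): C4/G4 P5 -> D4/A4 P5 similar
  -> R3 @ bar 1 tick 0 v(2, 3): A4 above F4
  -> R3 @ bar 1 tick 1 v(2, 3): A4 above F4
  -> R3 @ bar 1 tick 2 v(2, 3): A4 above F4
  -> R3 @ bar 1 tick 3 v(2, 3): A4 above F4
  -> R2 @ bar 2 tick 0 v(2, 3): A4/F4 M3 -> B3/B3 P1 similar
  -> R3 @ bar 2 tick 0 v(1, 2): C5 above B3
  -> R4 @ bar 2 tick 0 v(0, 2): C3/B3 M7 untreated
  -> R4 @ bar 2 tick 0 v(0, 3): C3/B3 M7 untreated
  -> R7 @ bar 2 tick 0 v(1,): D4->C5 leap 10st
  -> R7 @ bar 2 tick 0 v(2,): A4->B3 leap 10st
  -> R7 @ bar 2 tick 0 v(3,): F4->B3 leap 6st
  -> R3 @ bar 2 tick 1 v(1, 2): C5 above B3
  -> R3 @ bar 2 tick 2 v(1, 2): C5 above B3
  -> R3 @ bar 2 tick 3 v(1, 2): C5 above B3
  -> R3 @ bar 3 tick 0 v(2, 3): F4 above C4
  -> R4 @ bar 3 tick 0 v(0, 3): D3/C4 m7 untreated
  -> R7 @ bar 3 tick 0 v(1,): C5->D4 leap 10st
  -> R7 @ bar 3 tick 0 v(2,): B3->F4 leap 6st
  -> R3 @ bar 3 tick 1 v(2, 3): F4 above C4
  -> R3 @ bar 3 tick 2 v(2, 3): F4 above C4
  -> R3 @ bar 3 tick 3 v(2, 3): F4 above C4
  -> R3 @ bar 4 tick 0 v(2, 3): F4 above D4
  -> R8 @ bar 4 tick 0 v(0, 3): penult P8 not 3rd/6th
  -> R3 @ bar 4 tick 1 v(2, 3): F4 above D4
  -> R3 @ bar 4 tick 2 v(2, 3): F4 above D4
  -> R3 @ bar 4 tick 3 v(2, 3): F4 above D4
  -> R2 @ bar 5 tick 0 v(1, 2): B3/F4 TT -> C4/G4 P5 similar
  -> R3 @ bar 5 tick 0 v(2, 3): G4 above E4
  -> R3 @ bar 5 tick 1 v(2, 3): G4 above E4
  -> R3 @ bar 5 tick 2 v(2, 3): G4 above E4
  -> R3 @ bar 5 tick 3 v(2, 3): G4 above E4
  -> R6 @ bar 5 tick 3 v(0, 3): closes on M3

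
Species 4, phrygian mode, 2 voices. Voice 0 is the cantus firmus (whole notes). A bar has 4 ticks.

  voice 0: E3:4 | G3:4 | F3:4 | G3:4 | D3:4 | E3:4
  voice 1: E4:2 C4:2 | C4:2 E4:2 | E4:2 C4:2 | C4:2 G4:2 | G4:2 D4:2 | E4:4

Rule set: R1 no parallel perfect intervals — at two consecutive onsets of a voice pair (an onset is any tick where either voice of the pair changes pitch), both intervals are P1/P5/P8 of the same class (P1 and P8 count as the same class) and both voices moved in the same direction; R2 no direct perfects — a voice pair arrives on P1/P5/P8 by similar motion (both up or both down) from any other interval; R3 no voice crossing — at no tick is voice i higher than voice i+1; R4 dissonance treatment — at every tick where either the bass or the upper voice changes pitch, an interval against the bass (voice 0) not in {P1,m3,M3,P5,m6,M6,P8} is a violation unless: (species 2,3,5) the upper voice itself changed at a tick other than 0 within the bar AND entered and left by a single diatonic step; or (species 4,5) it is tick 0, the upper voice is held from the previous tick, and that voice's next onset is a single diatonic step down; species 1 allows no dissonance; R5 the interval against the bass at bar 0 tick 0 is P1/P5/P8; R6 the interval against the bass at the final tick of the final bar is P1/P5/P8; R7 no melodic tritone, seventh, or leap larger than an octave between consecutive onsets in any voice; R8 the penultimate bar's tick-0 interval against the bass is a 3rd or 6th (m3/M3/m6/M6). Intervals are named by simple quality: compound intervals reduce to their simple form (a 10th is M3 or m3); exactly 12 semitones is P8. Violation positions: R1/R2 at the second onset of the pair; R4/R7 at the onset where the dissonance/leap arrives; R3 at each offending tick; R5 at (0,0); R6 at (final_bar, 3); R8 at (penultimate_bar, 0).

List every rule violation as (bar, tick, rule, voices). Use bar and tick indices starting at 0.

(1, 0, R4, (0, 1))
(2, 0, R4, (0, 1))
(3, 0, R4, (0, 1))
(4, 0, R4, (0, 1))
(4, 0, R8, (0, 1))
(5, 0, R1, (0, 1))

bar 0: v0=E3 v1=E4 downbeat P8
bar 1: v0=G3 v1=C4 downbeat P4
bar 2: v0=F3 v1=E4 downbeat M7
bar 3: v0=G3 v1=C4 downbeat P4
bar 4: v0=D3 v1=G4 downbeat P4
bar 5: v0=E3 v1=E4 downbeat P8
  -> R4 @ bar 1 tick 0 v(0, 1): G3/C4 P4 untreated
  -> R4 @ bar 2 tick 0 v(0, 1): F3/E4 M7 untreated
  -> R4 @ bar 3 tick 0 v(0, 1): G3/C4 P4 untreated
  -> R4 @ bar 4 tick 0 v(0, 1): D3/G4 P4 untreated
  -> R8 @ bar 4 tick 0 v(0, 1): penult P4 not 3rd/6th
  -> R1 @ bar 5 tick 0 v(0, 1): D3/D4 P8 -> E3/E4 P8 similar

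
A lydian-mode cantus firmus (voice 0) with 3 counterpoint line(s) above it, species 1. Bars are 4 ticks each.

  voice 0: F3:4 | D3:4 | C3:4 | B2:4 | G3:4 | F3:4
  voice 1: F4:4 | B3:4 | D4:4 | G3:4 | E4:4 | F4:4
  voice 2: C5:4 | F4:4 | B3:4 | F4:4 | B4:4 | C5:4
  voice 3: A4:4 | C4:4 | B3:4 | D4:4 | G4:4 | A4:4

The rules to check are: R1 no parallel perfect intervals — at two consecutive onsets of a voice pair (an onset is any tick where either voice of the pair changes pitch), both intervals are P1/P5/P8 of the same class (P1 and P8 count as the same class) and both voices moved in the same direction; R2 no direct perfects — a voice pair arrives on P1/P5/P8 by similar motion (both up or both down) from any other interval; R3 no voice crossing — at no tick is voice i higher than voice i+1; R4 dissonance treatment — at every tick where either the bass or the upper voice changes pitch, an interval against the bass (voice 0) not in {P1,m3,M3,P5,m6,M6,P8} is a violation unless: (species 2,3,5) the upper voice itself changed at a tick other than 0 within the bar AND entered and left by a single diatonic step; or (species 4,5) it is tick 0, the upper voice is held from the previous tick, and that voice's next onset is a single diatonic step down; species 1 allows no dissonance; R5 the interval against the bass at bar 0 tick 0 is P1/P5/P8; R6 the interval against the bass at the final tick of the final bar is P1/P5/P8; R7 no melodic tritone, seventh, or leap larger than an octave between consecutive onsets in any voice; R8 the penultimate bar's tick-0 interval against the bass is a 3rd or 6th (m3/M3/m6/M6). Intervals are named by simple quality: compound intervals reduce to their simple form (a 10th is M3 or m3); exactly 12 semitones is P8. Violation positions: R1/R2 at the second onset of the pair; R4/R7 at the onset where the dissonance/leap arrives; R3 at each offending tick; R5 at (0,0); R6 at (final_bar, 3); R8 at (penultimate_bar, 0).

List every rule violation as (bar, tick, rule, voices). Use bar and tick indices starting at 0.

bar 0: v0=F3 v1=F4 v2=C5 v3=A4 downbeat M3
bar 1: v0=D3 v1=B3 v2=F4 v3=C4 downbeat m7
bar 2: v0=C3 v1=D4 v2=B3 v3=B3 downbeat M7
bar 3: v0=B2 v1=G3 v2=F4 v3=D4 downbeat m3
bar 4: v0=G3 v1=E4 v2=B4 v3=G4 downbeat P8
bar 5: v0=F3 v1=F4 v2=C5 v3=A4 downbeat M3
  -> R3 @ bar 0 tick 0 v(2, 3): C5 above A4
  -> R5 @ bar 0 tick 0 v(0, 3): opens on M3
  -> R3 @ bar 0 tick 1 v(2, 3): C5 above A4
  -> R3 @ bar 0 tick 2 v(2, 3): C5 above A4
  -> R3 @ bar 0 tick 3 v(2, 3): C5 above A4
  -> R3 @ bar 1 tick 0 v(2, 3): F4 above C4
  -> R4 @ bar 1 tick 0 v(0, 3): D3/C4 m7 untreated
  -> R7 @ bar 1 tick 0 v(1,): F4->B3 leap 6st
  -> R3 @ bar 1 tick 1 v(2, 3): F4 above C4
  -> R3 @ bar 1 tick 2 v(2, 3): F4 above C4
  -> R3 @ bar 1 tick 3 v(2, 3): F4 above C4
  -> R2 @ bar 2 tick 0 v(2, 3): F4/C4 P4 -> B3/B3 P1 similar
  -> R3 @ bar 2 tick 0 v(1, 2): D4 above B3
  -> R4 @ bar 2 tick 0 v(0, 1): C3/D4 M2 untreated
  -> R4 @ bar 2 tick 0 v(0, 2): C3/B3 M7 untreated
  -> R4 @ bar 2 tick 0 v(0, 3): C3/B3 M7 untreated
  -> R7 @ bar 2 tick 0 v(2,): F4->B3 leap 6st
  -> R3 @ bar 2 tick 1 v(1, 2): D4 above B3
  -> R3 @ bar 2 tick 2 v(1, 2): D4 above B3
  -> R3 @ bar 2 tick 3 v(1, 2): D4 above B3
  -> R3 @ bar 3 tick 0 v(2, 3): F4 above D4
  -> R4 @ bar 3 tick 0 v(0, 2): B2/F4 TT untreated
  -> R7 @ bar 3 tick 0 v(2,): B3->F4 leap 6st
  -> R3 @ bar 3 tick 1 v(2, 3): F4 above D4
  -> R3 @ bar 3 tick 2 v(2, 3): F4 above D4
  -> R3 @ bar 3 tick 3 v(2, 3): F4 above D4
  -> R2 @ bar 4 tick 0 v(0, 3): B2/D4 m3 -> G3/G4 P8 similar
  -> R2 @ bar 4 tick 0 v(1, 2): G3/F4 m7 -> E4/B4 P5 similar
  -> R3 @ bar 4 tick 0 v(2, 3): B4 above G4
  -> R7 @ bar 4 tick 0 v(2,): F4->B4 leap 6st
  -> R8 @ bar 4 tick 0 v(0, 3): penult P8 not 3rd/6th
  -> R3 @ bar 4 tick 1 v(2, 3): B4 above G4
  -> R3 @ bar 4 tick 2 v(2, 3): B4 above G4
  -> R3 @ bar 4 tick 3 v(2, 3): B4 above G4
  -> R1 @ bar 5 tick 0 v(1, 2): E4/B4 P5 -> F4/C5 P5 similar
  -> R3 @ bar 5 tick 0 v(2, 3): C5 above A4
  -> R3 @ bar 5 tick 1 v(2, 3): C5 above A4
  -> R3 @ bar 5 tick 2 v(2, 3): C5 above A4
  -> R3 @ bar 5 tick 3 v(2, 3): C5 above A4
  -> R6 @ bar 5 tick 3 v(0, 3): closes on M3

(0, 0, R3, (2, 3))
(0, 0, R5, (0, 3))
(0, 1, R3, (2, 3))
(0, 2, R3, (2, 3))
(0, 3, R3, (2, 3))
(1, 0, R3, (2, 3))
(1, 0, R4, (0, 3))
(1, 0, R7, (1,))
(1, 1, R3, (2, 3))
(1, 2, R3, (2, 3))
(1, 3, R3, (2, 3))
(2, 0, R2, (2, 3))
(2, 0, R3, (1, 2))
(2, 0, R4, (0, 1))
(2, 0, R4, (0, 2))
(2, 0, R4, (0, 3))
(2, 0, R7, (2,))
(2, 1, R3, (1, 2))
(2, 2, R3, (1, 2))
(2, 3, R3, (1, 2))
(3, 0, R3, (2, 3))
(3, 0, R4, (0, 2))
(3, 0, R7, (2,))
(3, 1, R3, (2, 3))
(3, 2, R3, (2, 3))
(3, 3, R3, (2, 3))
(4, 0, R2, (0, 3))
(4, 0, R2, (1, 2))
(4, 0, R3, (2, 3))
(4, 0, R7, (2,))
(4, 0, R8, (0, 3))
(4, 1, R3, (2, 3))
(4, 2, R3, (2, 3))
(4, 3, R3, (2, 3))
(5, 0, R1, (1, 2))
(5, 0, R3, (2, 3))
(5, 1, R3, (2, 3))
(5, 2, R3, (2, 3))
(5, 3, R3, (2, 3))
(5, 3, R6, (0, 3))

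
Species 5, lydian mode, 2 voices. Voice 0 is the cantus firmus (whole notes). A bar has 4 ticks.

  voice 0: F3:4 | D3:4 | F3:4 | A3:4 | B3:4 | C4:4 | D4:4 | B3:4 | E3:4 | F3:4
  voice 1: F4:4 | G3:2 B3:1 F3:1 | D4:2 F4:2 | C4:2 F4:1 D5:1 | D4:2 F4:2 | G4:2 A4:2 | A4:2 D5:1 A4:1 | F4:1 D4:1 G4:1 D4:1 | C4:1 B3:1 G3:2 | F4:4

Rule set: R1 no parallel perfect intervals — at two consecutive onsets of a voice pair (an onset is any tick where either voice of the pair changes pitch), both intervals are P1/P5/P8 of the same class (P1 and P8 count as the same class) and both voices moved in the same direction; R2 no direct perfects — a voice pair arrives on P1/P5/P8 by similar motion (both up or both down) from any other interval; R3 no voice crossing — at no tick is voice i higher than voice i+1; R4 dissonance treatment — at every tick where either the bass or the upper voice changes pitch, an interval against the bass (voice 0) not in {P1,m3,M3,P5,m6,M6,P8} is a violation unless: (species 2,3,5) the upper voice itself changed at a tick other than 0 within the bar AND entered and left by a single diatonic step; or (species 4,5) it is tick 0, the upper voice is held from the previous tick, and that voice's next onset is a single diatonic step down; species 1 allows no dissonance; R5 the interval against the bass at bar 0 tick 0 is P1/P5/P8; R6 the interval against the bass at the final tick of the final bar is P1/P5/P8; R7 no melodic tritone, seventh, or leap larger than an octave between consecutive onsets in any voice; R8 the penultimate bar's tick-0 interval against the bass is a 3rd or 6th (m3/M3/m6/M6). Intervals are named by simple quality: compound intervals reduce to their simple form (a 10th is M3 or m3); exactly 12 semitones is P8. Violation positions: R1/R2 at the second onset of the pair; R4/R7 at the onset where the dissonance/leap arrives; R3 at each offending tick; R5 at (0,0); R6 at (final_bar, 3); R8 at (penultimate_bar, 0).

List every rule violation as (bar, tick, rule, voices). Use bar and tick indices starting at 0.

bar 0: v0=F3 v1=F4 downbeat P8
bar 1: v0=D3 v1=G3 downbeat P4
bar 2: v0=F3 v1=D4 downbeat M6
bar 3: v0=A3 v1=C4 downbeat m3
bar 4: v0=B3 v1=D4 downbeat m3
bar 5: v0=C4 v1=G4 downbeat P5
bar 6: v0=D4 v1=A4 downbeat P5
bar 7: v0=B3 v1=F4 downbeat TT
bar 8: v0=E3 v1=C4 downbeat m6
bar 9: v0=F3 v1=F4 downbeat P8
  -> R4 @ bar 1 tick 0 v(0, 1): D3/G3 P4 untreated
  -> R7 @ bar 1 tick 0 v(1,): F4->G3 leap 10st
  -> R7 @ bar 1 tick 3 v(1,): B3->F3 leap 6st
  -> R4 @ bar 3 tick 3 v(0, 1): A3/D5 P4 untreated
  -> R4 @ bar 4 tick 2 v(0, 1): B3/F4 TT untreated
  -> R2 @ bar 5 tick 0 v(0, 1): B3/F4 TT -> C4/G4 P5 similar
  -> R4 @ bar 7 tick 0 v(0, 1): B3/F4 TT untreated
  -> R2 @ bar 9 tick 0 v(0, 1): E3/G3 m3 -> F3/F4 P8 similar
  -> R7 @ bar 9 tick 0 v(1,): G3->F4 leap 10st

(1, 0, R4, (0, 1))
(1, 0, R7, (1,))
(1, 3, R7, (1,))
(3, 3, R4, (0, 1))
(4, 2, R4, (0, 1))
(5, 0, R2, (0, 1))
(7, 0, R4, (0, 1))
(9, 0, R2, (0, 1))
(9, 0, R7, (1,))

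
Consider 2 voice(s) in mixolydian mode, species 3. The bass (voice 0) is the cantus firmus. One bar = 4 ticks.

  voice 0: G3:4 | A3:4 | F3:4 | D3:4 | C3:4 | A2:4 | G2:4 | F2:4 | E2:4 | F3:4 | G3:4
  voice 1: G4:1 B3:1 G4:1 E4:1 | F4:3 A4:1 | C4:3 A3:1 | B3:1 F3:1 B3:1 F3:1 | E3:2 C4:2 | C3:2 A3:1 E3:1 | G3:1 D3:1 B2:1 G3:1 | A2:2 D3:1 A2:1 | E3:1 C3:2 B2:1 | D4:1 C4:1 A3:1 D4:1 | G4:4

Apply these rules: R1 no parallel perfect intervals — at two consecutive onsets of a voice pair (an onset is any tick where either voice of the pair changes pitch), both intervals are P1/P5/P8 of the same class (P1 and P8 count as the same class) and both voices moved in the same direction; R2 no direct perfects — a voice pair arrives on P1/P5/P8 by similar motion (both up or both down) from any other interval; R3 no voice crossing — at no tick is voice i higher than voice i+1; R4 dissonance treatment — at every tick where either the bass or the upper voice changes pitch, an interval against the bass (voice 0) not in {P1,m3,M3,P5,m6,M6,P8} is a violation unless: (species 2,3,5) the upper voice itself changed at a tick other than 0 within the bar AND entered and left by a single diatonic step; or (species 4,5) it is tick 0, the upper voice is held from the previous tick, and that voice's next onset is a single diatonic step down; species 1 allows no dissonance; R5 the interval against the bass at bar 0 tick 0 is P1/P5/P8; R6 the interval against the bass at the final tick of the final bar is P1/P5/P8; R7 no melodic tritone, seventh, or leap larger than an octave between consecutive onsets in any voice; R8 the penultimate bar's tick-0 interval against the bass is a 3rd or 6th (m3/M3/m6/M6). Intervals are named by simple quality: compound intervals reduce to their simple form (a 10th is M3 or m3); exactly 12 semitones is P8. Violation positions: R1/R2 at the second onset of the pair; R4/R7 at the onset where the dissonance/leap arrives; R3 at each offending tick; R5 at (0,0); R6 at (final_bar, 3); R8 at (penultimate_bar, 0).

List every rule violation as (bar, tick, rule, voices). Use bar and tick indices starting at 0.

(2, 0, R2, (0, 1))
(3, 1, R7, (1,))
(3, 2, R7, (1,))
(3, 3, R7, (1,))
(7, 0, R7, (1,))
(9, 0, R7, (0,))
(9, 0, R7, (1,))
(10, 0, R2, (0, 1))

bar 0: v0=G3 v1=G4 downbeat P8
bar 1: v0=A3 v1=F4 downbeat m6
bar 2: v0=F3 v1=C4 downbeat P5
bar 3: v0=D3 v1=B3 downbeat M6
bar 4: v0=C3 v1=E3 downbeat M3
bar 5: v0=A2 v1=C3 downbeat m3
bar 6: v0=G2 v1=G3 downbeat P8
bar 7: v0=F2 v1=A2 downbeat M3
bar 8: v0=E2 v1=E3 downbeat P8
bar 9: v0=F3 v1=D4 downbeat M6
bar 10: v0=G3 v1=G4 downbeat P8
  -> R2 @ bar 2 tick 0 v(0, 1): A3/A4 P8 -> F3/C4 P5 similar
  -> R7 @ bar 3 tick 1 v(1,): B3->F3 leap 6st
  -> R7 @ bar 3 tick 2 v(1,): F3->B3 leap 6st
  -> R7 @ bar 3 tick 3 v(1,): B3->F3 leap 6st
  -> R7 @ bar 7 tick 0 v(1,): G3->A2 leap 10st
  -> R7 @ bar 9 tick 0 v(0,): E2->F3 leap 13st
  -> R7 @ bar 9 tick 0 v(1,): B2->D4 leap 15st
  -> R2 @ bar 10 tick 0 v(0, 1): F3/D4 M6 -> G3/G4 P8 similar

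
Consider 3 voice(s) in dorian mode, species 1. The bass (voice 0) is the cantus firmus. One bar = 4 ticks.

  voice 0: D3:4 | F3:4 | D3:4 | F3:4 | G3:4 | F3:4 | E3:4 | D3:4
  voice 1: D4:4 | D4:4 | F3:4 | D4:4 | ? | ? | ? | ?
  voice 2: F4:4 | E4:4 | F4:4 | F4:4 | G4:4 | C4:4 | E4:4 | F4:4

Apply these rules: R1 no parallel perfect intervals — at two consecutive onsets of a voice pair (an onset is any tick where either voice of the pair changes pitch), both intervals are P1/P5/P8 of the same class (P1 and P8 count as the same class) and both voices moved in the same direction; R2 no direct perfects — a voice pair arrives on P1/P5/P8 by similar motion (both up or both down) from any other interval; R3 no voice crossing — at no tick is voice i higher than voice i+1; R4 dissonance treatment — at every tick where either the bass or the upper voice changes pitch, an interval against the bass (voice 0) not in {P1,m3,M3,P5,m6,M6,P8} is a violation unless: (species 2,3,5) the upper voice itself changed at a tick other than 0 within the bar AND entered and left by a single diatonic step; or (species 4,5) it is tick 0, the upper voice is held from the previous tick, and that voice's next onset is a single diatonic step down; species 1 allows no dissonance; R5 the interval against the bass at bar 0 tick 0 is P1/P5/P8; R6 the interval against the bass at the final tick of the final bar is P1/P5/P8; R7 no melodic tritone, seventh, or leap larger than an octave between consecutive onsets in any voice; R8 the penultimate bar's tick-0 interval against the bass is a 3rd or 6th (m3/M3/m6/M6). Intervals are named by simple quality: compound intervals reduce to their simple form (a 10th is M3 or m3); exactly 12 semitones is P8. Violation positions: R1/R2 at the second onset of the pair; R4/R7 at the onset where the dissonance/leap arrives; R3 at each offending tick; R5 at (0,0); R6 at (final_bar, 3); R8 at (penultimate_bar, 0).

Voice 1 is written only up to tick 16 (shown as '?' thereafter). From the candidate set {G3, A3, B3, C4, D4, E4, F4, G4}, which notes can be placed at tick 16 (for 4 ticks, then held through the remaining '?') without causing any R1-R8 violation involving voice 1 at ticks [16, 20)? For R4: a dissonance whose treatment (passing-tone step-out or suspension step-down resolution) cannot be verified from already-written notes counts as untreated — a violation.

{B3, D4, E4, G3}

G3: legal
A3: violates R4
B3: legal
C4: violates R4
D4: legal
E4: legal
F4: violates R4
G4: violates R2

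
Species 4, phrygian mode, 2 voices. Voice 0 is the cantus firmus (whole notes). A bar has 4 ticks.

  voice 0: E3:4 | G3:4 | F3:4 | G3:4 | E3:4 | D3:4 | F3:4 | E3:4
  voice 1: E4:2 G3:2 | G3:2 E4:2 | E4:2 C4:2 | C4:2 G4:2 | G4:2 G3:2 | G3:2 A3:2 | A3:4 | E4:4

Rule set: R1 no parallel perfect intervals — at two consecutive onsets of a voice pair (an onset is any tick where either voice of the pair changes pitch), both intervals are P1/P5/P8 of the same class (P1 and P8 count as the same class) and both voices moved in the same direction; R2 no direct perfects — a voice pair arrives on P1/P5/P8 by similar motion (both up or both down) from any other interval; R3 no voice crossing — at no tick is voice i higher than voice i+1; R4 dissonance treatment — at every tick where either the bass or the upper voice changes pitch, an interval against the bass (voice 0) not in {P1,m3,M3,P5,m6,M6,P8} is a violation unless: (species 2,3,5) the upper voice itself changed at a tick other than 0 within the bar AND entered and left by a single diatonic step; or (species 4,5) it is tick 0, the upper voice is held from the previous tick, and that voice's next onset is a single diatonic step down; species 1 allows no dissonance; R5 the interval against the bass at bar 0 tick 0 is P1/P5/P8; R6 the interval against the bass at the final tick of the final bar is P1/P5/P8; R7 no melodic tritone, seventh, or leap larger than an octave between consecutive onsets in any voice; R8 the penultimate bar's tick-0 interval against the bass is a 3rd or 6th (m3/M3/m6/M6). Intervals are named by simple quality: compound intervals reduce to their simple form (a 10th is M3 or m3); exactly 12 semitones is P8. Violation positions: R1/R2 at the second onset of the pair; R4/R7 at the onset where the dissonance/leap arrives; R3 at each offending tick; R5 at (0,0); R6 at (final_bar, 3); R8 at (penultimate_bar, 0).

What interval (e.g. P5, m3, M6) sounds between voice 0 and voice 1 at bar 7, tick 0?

P8

voice 0=E3 voice 1=E4 -> P8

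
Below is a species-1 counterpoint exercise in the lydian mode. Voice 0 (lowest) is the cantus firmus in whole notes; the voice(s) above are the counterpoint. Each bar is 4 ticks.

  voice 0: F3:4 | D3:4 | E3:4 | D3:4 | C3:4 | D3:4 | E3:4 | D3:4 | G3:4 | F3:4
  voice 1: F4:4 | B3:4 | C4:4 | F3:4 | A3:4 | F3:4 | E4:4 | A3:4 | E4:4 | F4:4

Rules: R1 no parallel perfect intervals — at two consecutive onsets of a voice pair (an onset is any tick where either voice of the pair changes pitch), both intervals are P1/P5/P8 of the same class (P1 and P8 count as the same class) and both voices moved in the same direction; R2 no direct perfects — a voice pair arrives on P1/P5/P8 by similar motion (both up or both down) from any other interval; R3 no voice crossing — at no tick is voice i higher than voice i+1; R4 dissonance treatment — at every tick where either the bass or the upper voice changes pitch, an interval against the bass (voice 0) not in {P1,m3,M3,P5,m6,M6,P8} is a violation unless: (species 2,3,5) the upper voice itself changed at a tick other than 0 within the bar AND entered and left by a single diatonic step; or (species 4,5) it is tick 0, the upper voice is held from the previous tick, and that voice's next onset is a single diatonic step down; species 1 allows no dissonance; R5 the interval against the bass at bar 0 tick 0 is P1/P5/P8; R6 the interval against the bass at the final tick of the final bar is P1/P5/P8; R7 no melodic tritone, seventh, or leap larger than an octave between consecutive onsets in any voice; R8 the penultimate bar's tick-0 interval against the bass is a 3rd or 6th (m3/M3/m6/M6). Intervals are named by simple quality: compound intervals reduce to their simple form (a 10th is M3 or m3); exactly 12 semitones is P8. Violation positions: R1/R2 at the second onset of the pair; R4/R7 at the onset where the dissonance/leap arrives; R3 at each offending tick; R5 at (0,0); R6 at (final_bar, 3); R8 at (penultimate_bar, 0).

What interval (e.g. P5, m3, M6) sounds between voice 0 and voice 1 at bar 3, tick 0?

voice 0=D3 voice 1=F3 -> m3

m3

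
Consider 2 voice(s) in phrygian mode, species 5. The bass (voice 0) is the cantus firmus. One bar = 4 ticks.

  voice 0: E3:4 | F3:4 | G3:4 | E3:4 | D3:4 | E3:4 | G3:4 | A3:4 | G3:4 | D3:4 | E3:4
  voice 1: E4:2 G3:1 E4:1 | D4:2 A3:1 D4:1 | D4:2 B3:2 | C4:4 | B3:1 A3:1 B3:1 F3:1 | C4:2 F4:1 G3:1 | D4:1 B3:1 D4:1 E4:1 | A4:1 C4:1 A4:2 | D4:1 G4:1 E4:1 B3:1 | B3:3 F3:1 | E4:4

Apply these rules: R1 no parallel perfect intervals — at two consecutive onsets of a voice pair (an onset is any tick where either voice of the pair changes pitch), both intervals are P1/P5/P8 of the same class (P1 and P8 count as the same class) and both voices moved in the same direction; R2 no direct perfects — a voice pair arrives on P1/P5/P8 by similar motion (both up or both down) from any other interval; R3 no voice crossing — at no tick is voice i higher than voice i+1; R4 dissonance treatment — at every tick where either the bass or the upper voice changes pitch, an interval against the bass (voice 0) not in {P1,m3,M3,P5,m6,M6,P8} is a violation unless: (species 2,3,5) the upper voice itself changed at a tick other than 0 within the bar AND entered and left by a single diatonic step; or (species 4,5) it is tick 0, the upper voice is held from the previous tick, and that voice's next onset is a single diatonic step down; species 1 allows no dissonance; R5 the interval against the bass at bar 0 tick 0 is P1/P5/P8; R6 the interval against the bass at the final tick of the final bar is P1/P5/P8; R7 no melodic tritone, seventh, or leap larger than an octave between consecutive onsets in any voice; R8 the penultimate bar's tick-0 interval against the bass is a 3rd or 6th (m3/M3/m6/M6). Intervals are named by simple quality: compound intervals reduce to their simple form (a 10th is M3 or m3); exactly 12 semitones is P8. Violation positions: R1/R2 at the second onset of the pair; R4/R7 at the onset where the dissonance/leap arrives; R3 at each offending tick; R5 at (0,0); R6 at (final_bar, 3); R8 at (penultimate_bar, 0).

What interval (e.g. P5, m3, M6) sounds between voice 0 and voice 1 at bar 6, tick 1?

voice 0=G3 voice 1=B3 -> M3

M3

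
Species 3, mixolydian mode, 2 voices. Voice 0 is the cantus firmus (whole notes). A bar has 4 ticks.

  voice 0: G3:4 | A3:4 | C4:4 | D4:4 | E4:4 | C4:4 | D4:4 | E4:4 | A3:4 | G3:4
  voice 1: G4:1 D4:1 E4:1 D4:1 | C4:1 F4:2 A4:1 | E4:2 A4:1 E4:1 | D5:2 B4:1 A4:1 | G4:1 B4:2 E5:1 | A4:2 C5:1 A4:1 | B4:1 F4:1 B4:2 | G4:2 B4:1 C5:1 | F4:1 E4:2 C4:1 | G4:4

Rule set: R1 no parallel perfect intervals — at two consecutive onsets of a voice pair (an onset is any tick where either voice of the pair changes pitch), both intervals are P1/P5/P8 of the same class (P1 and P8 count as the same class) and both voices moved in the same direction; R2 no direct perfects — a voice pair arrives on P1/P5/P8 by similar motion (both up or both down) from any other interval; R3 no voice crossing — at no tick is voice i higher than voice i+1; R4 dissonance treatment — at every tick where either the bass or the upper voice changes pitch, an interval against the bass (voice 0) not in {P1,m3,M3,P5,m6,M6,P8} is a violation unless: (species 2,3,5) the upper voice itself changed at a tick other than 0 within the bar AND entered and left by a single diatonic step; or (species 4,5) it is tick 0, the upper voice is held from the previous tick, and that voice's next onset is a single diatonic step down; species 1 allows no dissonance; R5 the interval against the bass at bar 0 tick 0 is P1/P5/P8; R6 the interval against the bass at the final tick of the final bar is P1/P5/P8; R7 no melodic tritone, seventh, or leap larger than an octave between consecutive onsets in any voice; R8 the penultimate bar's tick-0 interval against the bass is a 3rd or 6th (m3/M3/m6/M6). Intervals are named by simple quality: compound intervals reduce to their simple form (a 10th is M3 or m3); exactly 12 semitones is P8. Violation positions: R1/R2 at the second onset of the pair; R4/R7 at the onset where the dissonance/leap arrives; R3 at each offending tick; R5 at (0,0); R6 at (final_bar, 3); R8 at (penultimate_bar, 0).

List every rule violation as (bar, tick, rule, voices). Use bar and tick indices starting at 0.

(3, 0, R2, (0, 1))
(3, 0, R7, (1,))
(6, 1, R7, (1,))
(6, 2, R7, (1,))

bar 0: v0=G3 v1=G4 downbeat P8
bar 1: v0=A3 v1=C4 downbeat m3
bar 2: v0=C4 v1=E4 downbeat M3
bar 3: v0=D4 v1=D5 downbeat P8
bar 4: v0=E4 v1=G4 downbeat m3
bar 5: v0=C4 v1=A4 downbeat M6
bar 6: v0=D4 v1=B4 downbeat M6
bar 7: v0=E4 v1=G4 downbeat m3
bar 8: v0=A3 v1=F4 downbeat m6
bar 9: v0=G3 v1=G4 downbeat P8
  -> R2 @ bar 3 tick 0 v(0, 1): C4/E4 M3 -> D4/D5 P8 similar
  -> R7 @ bar 3 tick 0 v(1,): E4->D5 leap 10st
  -> R7 @ bar 6 tick 1 v(1,): B4->F4 leap 6st
  -> R7 @ bar 6 tick 2 v(1,): F4->B4 leap 6st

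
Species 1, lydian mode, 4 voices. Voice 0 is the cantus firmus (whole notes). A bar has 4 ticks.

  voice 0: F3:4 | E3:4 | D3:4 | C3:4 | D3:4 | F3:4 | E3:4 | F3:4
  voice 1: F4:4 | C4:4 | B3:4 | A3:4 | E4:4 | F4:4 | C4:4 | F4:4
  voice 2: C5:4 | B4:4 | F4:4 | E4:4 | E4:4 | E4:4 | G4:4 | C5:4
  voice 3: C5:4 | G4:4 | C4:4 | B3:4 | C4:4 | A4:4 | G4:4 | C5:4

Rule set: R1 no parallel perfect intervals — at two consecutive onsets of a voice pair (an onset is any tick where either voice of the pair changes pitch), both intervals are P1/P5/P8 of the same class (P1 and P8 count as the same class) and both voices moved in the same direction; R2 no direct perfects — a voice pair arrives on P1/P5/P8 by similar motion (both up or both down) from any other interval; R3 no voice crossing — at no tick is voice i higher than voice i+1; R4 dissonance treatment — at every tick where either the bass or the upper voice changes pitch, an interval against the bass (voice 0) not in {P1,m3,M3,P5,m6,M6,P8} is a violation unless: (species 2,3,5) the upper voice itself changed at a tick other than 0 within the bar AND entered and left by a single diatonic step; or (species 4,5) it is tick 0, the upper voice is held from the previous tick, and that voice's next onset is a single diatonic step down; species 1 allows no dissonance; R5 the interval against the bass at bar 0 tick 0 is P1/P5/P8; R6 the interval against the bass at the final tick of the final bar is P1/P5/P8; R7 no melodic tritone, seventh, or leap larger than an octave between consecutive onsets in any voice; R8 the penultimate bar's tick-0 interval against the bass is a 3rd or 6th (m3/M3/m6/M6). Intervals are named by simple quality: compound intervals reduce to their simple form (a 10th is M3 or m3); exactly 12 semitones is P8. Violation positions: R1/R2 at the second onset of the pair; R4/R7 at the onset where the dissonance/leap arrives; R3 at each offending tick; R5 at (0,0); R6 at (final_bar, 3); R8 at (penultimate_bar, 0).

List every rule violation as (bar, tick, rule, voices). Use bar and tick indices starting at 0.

bar 0: v0=F3 v1=F4 v2=C5 v3=C5 downbeat P5
bar 1: v0=E3 v1=C4 v2=B4 v3=G4 downbeat m3
bar 2: v0=D3 v1=B3 v2=F4 v3=C4 downbeat m7
bar 3: v0=C3 v1=A3 v2=E4 v3=B3 downbeat M7
bar 4: v0=D3 v1=E4 v2=E4 v3=C4 downbeat m7
bar 5: v0=F3 v1=F4 v2=E4 v3=A4 downbeat M3
bar 6: v0=E3 v1=C4 v2=G4 v3=G4 downbeat m3
bar 7: v0=F3 v1=F4 v2=C5 v3=C5 downbeat P5
  -> R1 @ bar 1 tick 0 v(0, 2): F3/C5 P5 -> E3/B4 P5 similar
  -> R1 @ bar 1 tick 0 v(1, 3): F4/C5 P5 -> C4/G4 P5 similar
  -> R3 @ bar 1 tick 0 v(2, 3): B4 above G4
  -> R3 @ bar 1 tick 1 v(2, 3): B4 above G4
  -> R3 @ bar 1 tick 2 v(2, 3): B4 above G4
  -> R3 @ bar 1 tick 3 v(2, 3): B4 above G4
  -> R3 @ bar 2 tick 0 v(2, 3): F4 above C4
  -> R4 @ bar 2 tick 0 v(0, 3): D3/C4 m7 untreated
  -> R7 @ bar 2 tick 0 v(2,): B4->F4 leap 6st
  -> R3 @ bar 2 tick 1 v(2, 3): F4 above C4
  -> R3 @ bar 2 tick 2 v(2, 3): F4 above C4
  -> R3 @ bar 2 tick 3 v(2, 3): F4 above C4
  -> R2 @ bar 3 tick 0 v(1, 2): B3/F4 TT -> A3/E4 P5 similar
  -> R3 @ bar 3 tick 0 v(2, 3): E4 above B3
  -> R4 @ bar 3 tick 0 v(0, 3): C3/B3 M7 untreated
  -> R3 @ bar 3 tick 1 v(2, 3): E4 above B3
  -> R3 @ bar 3 tick 2 v(2, 3): E4 above B3
  -> R3 @ bar 3 tick 3 v(2, 3): E4 above B3
  -> R3 @ bar 4 tick 0 v(2, 3): E4 above C4
  -> R4 @ bar 4 tick 0 v(0, 1): D3/E4 M2 untreated
  -> R4 @ bar 4 tick 0 v(0, 2): D3/E4 M2 untreated
  -> R4 @ bar 4 tick 0 v(0, 3): D3/C4 m7 untreated
  -> R3 @ bar 4 tick 1 v(2, 3): E4 above C4
  -> R3 @ bar 4 tick 2 v(2, 3): E4 above C4
  -> R3 @ bar 4 tick 3 v(2, 3): E4 above C4
  -> R2 @ bar 5 tick 0 v(0, 1): D3/E4 M2 -> F3/F4 P8 similar
  -> R3 @ bar 5 tick 0 v(1, 2): F4 above E4
  -> R4 @ bar 5 tick 0 v(0, 2): F3/E4 M7 untreated
  -> R3 @ bar 5 tick 1 v(1, 2): F4 above E4
  -> R3 @ bar 5 tick 2 v(1, 2): F4 above E4
  -> R3 @ bar 5 tick 3 v(1, 2): F4 above E4
  -> R2 @ bar 6 tick 0 v(1, 3): F4/A4 M3 -> C4/G4 P5 similar
  -> R1 @ bar 7 tick 0 v(1, 2): C4/G4 P5 -> F4/C5 P5 similar
  -> R1 @ bar 7 tick 0 v(1, 3): C4/G4 P5 -> F4/C5 P5 similar
  -> R1 @ bar 7 tick 0 v(2, 3): G4/G4 P1 -> C5/C5 P1 similar
  -> R2 @ bar 7 tick 0 v(0, 1): E3/C4 m6 -> F3/F4 P8 similar
  -> R2 @ bar 7 tick 0 v(0, 2): E3/G4 m3 -> F3/C5 P5 similar
  -> R2 @ bar 7 tick 0 v(0, 3): E3/G4 m3 -> F3/C5 P5 similar

(1, 0, R1, (0, 2))
(1, 0, R1, (1, 3))
(1, 0, R3, (2, 3))
(1, 1, R3, (2, 3))
(1, 2, R3, (2, 3))
(1, 3, R3, (2, 3))
(2, 0, R3, (2, 3))
(2, 0, R4, (0, 3))
(2, 0, R7, (2,))
(2, 1, R3, (2, 3))
(2, 2, R3, (2, 3))
(2, 3, R3, (2, 3))
(3, 0, R2, (1, 2))
(3, 0, R3, (2, 3))
(3, 0, R4, (0, 3))
(3, 1, R3, (2, 3))
(3, 2, R3, (2, 3))
(3, 3, R3, (2, 3))
(4, 0, R3, (2, 3))
(4, 0, R4, (0, 1))
(4, 0, R4, (0, 2))
(4, 0, R4, (0, 3))
(4, 1, R3, (2, 3))
(4, 2, R3, (2, 3))
(4, 3, R3, (2, 3))
(5, 0, R2, (0, 1))
(5, 0, R3, (1, 2))
(5, 0, R4, (0, 2))
(5, 1, R3, (1, 2))
(5, 2, R3, (1, 2))
(5, 3, R3, (1, 2))
(6, 0, R2, (1, 3))
(7, 0, R1, (1, 2))
(7, 0, R1, (1, 3))
(7, 0, R1, (2, 3))
(7, 0, R2, (0, 1))
(7, 0, R2, (0, 2))
(7, 0, R2, (0, 3))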